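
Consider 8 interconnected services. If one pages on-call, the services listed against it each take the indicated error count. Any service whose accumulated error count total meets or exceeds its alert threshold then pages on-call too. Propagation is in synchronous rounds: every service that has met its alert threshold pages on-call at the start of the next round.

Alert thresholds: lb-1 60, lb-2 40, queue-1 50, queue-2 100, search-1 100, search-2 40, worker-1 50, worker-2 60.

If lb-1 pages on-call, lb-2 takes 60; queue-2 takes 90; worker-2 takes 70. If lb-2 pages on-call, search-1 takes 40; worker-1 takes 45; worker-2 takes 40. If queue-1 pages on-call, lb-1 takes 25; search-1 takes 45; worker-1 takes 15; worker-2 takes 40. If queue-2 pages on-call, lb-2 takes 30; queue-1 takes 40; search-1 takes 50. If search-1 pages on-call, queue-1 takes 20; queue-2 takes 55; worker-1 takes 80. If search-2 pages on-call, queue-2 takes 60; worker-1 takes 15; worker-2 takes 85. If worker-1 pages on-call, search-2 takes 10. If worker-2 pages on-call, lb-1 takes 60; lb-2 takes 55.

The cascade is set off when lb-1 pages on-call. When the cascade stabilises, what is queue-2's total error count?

90

Round 1 — lb-1 pages on-call (initial).
  lb-2: +60 → 60 ≥ 40
  queue-2: +90 → 90 < 100
  worker-2: +70 → 70 ≥ 60
Round 2 — lb-2, worker-2 page on-call.
  search-1: +40 → 40 < 100
  worker-1: +45 → 45 < 50
No further pages.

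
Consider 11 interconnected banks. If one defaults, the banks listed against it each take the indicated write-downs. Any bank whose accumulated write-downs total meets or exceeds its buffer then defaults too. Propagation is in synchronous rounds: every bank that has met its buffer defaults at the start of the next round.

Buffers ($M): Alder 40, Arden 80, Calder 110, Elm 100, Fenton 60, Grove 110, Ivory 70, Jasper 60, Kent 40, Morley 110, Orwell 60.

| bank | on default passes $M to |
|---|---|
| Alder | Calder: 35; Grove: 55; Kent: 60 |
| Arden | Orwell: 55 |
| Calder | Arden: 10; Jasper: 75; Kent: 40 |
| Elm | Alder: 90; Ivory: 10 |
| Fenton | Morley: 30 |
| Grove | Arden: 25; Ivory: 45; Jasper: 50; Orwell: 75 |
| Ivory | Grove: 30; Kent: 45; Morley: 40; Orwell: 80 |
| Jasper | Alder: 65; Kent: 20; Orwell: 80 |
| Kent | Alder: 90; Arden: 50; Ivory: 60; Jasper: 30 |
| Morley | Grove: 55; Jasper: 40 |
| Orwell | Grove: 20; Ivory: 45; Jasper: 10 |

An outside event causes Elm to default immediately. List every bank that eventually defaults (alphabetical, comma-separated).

Alder, Elm, Ivory, Kent, Orwell

Round 1 — Elm defaults (initial).
  Alder: +90 → 90 ≥ 40
  Ivory: +10 → 10 < 70
Round 2 — Alder defaults.
  Calder: +35 → 35 < 110
  Grove: +55 → 55 < 110
  Kent: +60 → 60 ≥ 40
Round 3 — Kent defaults.
  Arden: +50 → 50 < 80
  Ivory: +60 → 70 ≥ 70
  Jasper: +30 → 30 < 60
Round 4 — Ivory defaults.
  Grove: +30 → 85 < 110
  Morley: +40 → 40 < 110
  Orwell: +80 → 80 ≥ 60
Round 5 — Orwell defaults.
  Grove: +20 → 105 < 110
  Jasper: +10 → 40 < 60
No further defaults.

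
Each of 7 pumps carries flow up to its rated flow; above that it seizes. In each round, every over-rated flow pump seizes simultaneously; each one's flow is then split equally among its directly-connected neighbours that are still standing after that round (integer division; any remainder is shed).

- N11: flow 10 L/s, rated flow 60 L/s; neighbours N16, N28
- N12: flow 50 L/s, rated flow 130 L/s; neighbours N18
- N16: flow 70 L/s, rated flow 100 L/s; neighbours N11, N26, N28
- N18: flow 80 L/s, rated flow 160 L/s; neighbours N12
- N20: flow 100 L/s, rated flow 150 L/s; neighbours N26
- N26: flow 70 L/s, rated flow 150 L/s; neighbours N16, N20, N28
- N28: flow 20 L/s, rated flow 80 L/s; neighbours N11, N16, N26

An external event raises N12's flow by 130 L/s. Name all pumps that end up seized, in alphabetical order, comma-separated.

N12, N18

Round 1 — N12 at 180 > 130. N12 seizes.
  N12 sheds 180 L/s to N18: 180 each.
    N18: 80+180 = 260 > 160
Round 2 — N18 seizes.
  N18 sheds 260 L/s: no online neighbours, lost.
No further seizures.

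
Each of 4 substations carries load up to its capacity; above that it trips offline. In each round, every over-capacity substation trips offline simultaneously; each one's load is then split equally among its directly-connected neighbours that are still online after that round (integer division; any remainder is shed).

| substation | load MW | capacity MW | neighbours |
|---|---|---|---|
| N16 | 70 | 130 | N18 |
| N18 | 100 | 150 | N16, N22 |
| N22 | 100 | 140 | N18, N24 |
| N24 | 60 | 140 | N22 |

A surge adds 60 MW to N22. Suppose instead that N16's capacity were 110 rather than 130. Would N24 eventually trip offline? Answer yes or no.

no

With N16's capacity at 110:
Round 1 — N22 at 160 > 140. N22 trips offline.
  N22 sheds 160 MW to N18, N24: 80 each.
    N18: 100+80 = 180 > 150
    N24: 60+80 = 140 ≤ 140
Round 2 — N18 trips offline.
  N18 sheds 180 MW to N16: 180 each.
    N16: 70+180 = 250 > 110
Round 3 — N16 trips offline.
  N16 sheds 250 MW: no online neighbours, lost.
No further trips.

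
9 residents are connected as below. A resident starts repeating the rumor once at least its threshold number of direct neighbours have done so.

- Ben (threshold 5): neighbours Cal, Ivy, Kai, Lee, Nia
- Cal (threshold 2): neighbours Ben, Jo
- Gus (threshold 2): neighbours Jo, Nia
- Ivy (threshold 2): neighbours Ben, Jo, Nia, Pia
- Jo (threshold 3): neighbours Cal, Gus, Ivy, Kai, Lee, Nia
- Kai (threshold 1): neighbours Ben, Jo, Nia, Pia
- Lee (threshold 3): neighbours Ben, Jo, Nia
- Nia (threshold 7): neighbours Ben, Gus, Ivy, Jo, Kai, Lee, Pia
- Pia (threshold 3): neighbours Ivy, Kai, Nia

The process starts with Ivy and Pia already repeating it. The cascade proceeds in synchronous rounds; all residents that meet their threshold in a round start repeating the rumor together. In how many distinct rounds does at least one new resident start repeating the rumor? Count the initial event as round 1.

2

Round 1 — Ivy, Pia start repeating the rumor (initial).
Round 2 — checking thresholds:
  Ben: 1 of 5 neighbours < 5, holds.
  Jo: 1 of 6 neighbours < 3, holds.
  Kai: 1 of 4 neighbours ≥ 1, starts repeating the rumor.
  Nia: 2 of 7 neighbours < 7, holds.
Round 3 — no new spreads; cascade stops.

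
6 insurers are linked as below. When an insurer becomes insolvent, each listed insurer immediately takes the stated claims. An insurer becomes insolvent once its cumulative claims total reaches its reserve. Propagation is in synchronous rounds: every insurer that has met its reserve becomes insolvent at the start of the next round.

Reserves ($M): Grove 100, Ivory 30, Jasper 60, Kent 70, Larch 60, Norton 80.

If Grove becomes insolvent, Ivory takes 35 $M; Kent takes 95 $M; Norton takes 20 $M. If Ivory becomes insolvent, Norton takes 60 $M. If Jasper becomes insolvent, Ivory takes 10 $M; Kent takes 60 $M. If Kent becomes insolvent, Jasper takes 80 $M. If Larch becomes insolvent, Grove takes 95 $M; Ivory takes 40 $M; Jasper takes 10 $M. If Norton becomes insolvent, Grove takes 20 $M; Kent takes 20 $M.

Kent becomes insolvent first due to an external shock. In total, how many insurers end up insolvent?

Round 1 — Kent becomes insolvent (initial).
  Jasper: +80 → 80 ≥ 60
Round 2 — Jasper becomes insolvent.
  Ivory: +10 → 10 < 30
No further insolvencies.

2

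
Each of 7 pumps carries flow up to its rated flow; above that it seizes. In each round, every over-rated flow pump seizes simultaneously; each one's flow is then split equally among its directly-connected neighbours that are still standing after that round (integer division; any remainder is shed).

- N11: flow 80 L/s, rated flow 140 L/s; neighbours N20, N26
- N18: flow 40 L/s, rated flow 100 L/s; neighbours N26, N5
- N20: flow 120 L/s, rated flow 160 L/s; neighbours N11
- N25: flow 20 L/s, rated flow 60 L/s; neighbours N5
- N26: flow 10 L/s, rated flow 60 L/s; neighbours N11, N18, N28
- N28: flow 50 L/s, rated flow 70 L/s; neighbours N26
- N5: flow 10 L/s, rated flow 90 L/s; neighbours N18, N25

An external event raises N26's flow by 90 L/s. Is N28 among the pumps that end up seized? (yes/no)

Round 1 — N26 at 100 > 60. N26 seizes.
  N26 sheds 100 L/s to N11, N18, N28: 33 each (1 lost).
    N11: 80+33 = 113 ≤ 140
    N18: 40+33 = 73 ≤ 100
    N28: 50+33 = 83 > 70
Round 2 — N28 seizes.
  N28 sheds 83 L/s: no online neighbours, lost.
No further seizures.

yes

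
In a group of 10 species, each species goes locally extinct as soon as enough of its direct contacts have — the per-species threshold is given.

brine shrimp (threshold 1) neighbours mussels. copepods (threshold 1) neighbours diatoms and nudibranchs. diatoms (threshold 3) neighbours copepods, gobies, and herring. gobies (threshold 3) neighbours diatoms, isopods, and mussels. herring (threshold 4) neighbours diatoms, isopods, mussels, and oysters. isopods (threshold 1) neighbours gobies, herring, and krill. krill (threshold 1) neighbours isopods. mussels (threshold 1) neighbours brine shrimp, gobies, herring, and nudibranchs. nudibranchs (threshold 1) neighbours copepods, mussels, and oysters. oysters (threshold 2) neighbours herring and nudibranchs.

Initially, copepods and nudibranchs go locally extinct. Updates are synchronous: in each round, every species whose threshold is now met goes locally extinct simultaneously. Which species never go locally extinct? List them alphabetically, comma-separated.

Round 1 — copepods, nudibranchs go locally extinct (initial).
Round 2 — checking thresholds:
  diatoms: 1 of 3 neighbours < 3, holds.
  mussels: 1 of 4 neighbours ≥ 1, goes locally extinct.
  oysters: 1 of 2 neighbours < 2, holds.
Round 3 — checking thresholds:
  brine shrimp: 1 of 1 neighbours ≥ 1, goes locally extinct.
  diatoms: 1 of 3 neighbours < 3, holds.
  gobies: 1 of 3 neighbours < 3, holds.
  herring: 1 of 4 neighbours < 4, holds.
  oysters: 1 of 2 neighbours < 2, holds.
Round 4 — no new extinctions; cascade stops.

diatoms, gobies, herring, isopods, krill, oysters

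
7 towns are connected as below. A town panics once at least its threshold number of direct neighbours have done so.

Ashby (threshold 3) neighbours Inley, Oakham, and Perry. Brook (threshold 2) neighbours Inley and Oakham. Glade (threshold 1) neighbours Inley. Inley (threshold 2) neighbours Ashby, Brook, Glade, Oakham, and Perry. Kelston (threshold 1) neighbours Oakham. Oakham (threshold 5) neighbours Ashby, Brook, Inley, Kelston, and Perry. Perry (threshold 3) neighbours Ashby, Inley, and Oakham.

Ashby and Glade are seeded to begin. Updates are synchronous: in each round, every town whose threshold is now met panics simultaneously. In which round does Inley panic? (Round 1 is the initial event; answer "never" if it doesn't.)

2

Round 1 — Ashby, Glade panic (initial).
Round 2 — checking thresholds:
  Inley: 2 of 5 neighbours ≥ 2, panics.
  Oakham: 1 of 5 neighbours < 5, below threshold.
  Perry: 1 of 3 neighbours < 3, below threshold.
Round 3 — no new panics; cascade stops.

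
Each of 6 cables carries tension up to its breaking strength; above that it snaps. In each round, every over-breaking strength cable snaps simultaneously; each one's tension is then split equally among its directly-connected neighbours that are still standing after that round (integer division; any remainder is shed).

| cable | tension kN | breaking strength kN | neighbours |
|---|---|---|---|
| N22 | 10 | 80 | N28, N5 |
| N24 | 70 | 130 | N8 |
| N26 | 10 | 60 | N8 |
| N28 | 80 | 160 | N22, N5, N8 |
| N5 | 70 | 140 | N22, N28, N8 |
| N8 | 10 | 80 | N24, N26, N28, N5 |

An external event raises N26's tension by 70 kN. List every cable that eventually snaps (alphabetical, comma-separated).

Round 1 — N26 at 80 > 60. N26 snaps.
  N26 sheds 80 kN to N8: 80 each.
    N8: 10+80 = 90 > 80
Round 2 — N8 snaps.
  N8 sheds 90 kN to N24, N28, N5: 30 each.
    N24: 70+30 = 100 ≤ 130
    N28: 80+30 = 110 ≤ 160
    N5: 70+30 = 100 ≤ 140
No further breaks.

N26, N8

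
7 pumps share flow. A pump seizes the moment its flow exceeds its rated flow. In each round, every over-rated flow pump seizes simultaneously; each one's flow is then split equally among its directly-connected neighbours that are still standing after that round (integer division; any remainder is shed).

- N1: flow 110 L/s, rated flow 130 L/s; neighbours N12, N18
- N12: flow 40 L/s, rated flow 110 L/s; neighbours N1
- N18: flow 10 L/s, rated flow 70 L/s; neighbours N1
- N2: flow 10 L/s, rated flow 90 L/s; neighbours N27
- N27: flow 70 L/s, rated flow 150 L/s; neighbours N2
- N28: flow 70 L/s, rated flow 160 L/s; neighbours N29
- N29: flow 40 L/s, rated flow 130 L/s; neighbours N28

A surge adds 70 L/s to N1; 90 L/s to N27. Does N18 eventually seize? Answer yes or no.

Round 1 — N1 at 180 > 130; N27 at 160 > 150. N1, N27 seize.
  N1 sheds 180 L/s to N12, N18: 90 each.
    N12: 40+90 = 130 > 110
    N18: 10+90 = 100 > 70
  N27 sheds 160 L/s to N2: 160 each.
    N2: 10+160 = 170 > 90
Round 2 — N12, N18, N2 seize.
  N12 sheds 130 L/s: no online neighbours, lost.
  N18 sheds 100 L/s: no online neighbours, lost.
  N2 sheds 170 L/s: no online neighbours, lost.
No further seizures.

yes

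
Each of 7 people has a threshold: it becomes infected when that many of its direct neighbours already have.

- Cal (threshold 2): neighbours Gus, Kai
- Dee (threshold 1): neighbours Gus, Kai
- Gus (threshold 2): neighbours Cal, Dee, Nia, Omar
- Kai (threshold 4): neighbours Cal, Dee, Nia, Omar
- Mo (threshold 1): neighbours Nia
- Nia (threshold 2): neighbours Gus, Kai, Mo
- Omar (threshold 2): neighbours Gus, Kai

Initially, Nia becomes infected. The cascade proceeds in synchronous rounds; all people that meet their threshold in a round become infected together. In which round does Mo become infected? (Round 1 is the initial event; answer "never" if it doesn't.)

2

Round 1 — Nia becomes infected (initial).
Round 2 — checking thresholds:
  Gus: 1 of 4 neighbours < 2, below threshold.
  Kai: 1 of 4 neighbours < 4, below threshold.
  Mo: 1 of 1 neighbours ≥ 1, becomes infected.
Round 3 — no new infections; cascade stops.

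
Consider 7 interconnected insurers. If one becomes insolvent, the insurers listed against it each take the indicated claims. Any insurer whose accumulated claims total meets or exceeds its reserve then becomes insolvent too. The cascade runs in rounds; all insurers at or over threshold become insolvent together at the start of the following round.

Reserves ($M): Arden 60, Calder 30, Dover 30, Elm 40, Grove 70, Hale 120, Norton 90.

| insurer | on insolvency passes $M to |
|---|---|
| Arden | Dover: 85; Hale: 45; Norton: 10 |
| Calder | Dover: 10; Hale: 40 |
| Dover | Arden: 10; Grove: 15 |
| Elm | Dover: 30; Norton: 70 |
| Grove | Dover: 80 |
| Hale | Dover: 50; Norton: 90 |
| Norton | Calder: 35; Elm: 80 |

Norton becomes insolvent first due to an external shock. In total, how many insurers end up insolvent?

4

Round 1 — Norton becomes insolvent (initial).
  Calder: +35 → 35 ≥ 30
  Elm: +80 → 80 ≥ 40
Round 2 — Calder, Elm become insolvent.
  Dover: +10+30 → 40 ≥ 30
  Hale: +40 → 40 < 120
Round 3 — Dover becomes insolvent.
  Arden: +10 → 10 < 60
  Grove: +15 → 15 < 70
No further insolvencies.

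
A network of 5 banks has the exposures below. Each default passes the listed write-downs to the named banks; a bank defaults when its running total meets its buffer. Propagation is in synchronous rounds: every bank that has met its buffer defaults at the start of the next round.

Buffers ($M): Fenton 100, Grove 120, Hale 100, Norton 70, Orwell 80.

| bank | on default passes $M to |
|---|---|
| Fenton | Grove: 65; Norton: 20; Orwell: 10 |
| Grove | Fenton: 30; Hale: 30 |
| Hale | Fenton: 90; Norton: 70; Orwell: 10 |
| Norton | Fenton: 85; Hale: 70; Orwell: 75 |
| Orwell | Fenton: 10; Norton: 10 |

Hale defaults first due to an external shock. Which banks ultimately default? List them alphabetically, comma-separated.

Fenton, Hale, Norton, Orwell

Round 1 — Hale defaults (initial).
  Fenton: +90 → 90 < 100
  Norton: +70 → 70 ≥ 70
  Orwell: +10 → 10 < 80
Round 2 — Norton defaults.
  Fenton: +85 → 175 ≥ 100
  Orwell: +75 → 85 ≥ 80
Round 3 — Fenton, Orwell default.
  Grove: +65 → 65 < 120
No further defaults.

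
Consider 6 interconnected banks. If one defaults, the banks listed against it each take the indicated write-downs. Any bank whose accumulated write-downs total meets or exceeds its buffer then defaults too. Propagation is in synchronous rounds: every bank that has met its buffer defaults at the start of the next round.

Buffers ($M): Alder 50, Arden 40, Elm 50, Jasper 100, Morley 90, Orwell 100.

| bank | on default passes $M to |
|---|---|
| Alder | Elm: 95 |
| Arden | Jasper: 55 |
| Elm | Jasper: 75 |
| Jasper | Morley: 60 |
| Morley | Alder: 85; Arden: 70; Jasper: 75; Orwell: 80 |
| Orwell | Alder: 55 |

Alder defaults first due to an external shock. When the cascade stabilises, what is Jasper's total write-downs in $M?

75

Round 1 — Alder defaults (initial).
  Elm: +95 → 95 ≥ 50
Round 2 — Elm defaults.
  Jasper: +75 → 75 < 100
No further defaults.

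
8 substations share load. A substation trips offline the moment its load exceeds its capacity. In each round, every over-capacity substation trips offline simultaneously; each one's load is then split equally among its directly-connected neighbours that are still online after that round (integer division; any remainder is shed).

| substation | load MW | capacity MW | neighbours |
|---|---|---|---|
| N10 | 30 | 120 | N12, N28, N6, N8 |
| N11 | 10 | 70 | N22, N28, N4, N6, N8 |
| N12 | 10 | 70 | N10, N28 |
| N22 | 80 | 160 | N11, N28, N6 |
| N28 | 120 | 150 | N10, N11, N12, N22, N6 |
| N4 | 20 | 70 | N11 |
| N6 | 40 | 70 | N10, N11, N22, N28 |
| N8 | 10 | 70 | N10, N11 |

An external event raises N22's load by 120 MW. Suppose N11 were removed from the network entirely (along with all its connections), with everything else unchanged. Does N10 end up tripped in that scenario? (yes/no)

yes

With N11 removed:
Round 1 — N22 at 200 > 160. N22 trips offline.
  N22 sheds 200 MW to N28, N6: 100 each.
    N28: 120+100 = 220 > 150
    N6: 40+100 = 140 > 70
Round 2 — N28, N6 trip offline.
  N28 sheds 220 MW to N10, N12: 110 each.
    N10: 30+110 = 140 > 120
    N12: 10+110 = 120 > 70
  N6 sheds 140 MW to N10: 140 each.
    N10: 140+140 = 280 > 120
Round 3 — N10, N12 trip offline.
  N10 sheds 280 MW to N8: 280 each.
    N8: 10+280 = 290 > 70
  N12 sheds 120 MW: no online neighbours, lost.
Round 4 — N8 trips offline.
  N8 sheds 290 MW: no online neighbours, lost.
No further trips.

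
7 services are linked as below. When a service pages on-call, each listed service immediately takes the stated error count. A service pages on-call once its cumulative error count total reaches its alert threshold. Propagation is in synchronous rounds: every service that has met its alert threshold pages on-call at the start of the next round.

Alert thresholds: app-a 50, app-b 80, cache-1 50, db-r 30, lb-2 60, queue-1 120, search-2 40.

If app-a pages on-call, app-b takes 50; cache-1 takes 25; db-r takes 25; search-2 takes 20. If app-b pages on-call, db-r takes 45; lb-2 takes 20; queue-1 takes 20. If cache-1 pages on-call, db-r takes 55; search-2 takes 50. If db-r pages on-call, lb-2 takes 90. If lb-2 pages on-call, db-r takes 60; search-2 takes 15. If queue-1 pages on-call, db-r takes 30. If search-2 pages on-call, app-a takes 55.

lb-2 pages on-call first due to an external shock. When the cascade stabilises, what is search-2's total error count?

15

Round 1 — lb-2 pages on-call (initial).
  db-r: +60 → 60 ≥ 30
  search-2: +15 → 15 < 40
Round 2 — db-r pages on-call.
No further pages.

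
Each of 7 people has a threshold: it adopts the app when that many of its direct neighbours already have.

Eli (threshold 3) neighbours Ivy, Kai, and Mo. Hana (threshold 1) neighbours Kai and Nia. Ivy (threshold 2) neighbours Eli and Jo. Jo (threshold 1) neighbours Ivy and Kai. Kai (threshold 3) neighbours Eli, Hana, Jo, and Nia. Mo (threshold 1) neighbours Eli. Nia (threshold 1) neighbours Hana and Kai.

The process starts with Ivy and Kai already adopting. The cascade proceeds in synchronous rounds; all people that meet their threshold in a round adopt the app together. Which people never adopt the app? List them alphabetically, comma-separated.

Eli, Mo

Round 1 — Ivy, Kai adopt the app (initial).
Round 2 — checking thresholds:
  Eli: 2 of 3 neighbours < 3, not yet.
  Hana: 1 of 2 neighbours ≥ 1, adopts the app.
  Jo: 2 of 2 neighbours ≥ 1, adopts the app.
  Nia: 1 of 2 neighbours ≥ 1, adopts the app.
Round 3 — no new adoptions; cascade stops.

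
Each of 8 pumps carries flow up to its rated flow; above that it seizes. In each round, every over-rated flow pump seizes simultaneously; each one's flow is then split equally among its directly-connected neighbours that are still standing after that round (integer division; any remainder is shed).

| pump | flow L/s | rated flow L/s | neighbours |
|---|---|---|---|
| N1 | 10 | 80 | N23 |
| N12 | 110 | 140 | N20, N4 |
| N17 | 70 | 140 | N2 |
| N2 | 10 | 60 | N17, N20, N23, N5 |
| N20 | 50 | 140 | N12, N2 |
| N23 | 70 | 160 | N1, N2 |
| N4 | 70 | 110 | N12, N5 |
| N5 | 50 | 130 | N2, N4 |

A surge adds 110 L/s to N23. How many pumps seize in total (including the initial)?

Round 1 — N23 at 180 > 160. N23 seizes.
  N23 sheds 180 L/s to N1, N2: 90 each.
    N1: 10+90 = 100 > 80
    N2: 10+90 = 100 > 60
Round 2 — N1, N2 seize.
  N1 sheds 100 L/s: no online neighbours, lost.
  N2 sheds 100 L/s to N17, N20, N5: 33 each (1 lost).
    N17: 70+33 = 103 ≤ 140
    N20: 50+33 = 83 ≤ 140
    N5: 50+33 = 83 ≤ 130
No further seizures.

3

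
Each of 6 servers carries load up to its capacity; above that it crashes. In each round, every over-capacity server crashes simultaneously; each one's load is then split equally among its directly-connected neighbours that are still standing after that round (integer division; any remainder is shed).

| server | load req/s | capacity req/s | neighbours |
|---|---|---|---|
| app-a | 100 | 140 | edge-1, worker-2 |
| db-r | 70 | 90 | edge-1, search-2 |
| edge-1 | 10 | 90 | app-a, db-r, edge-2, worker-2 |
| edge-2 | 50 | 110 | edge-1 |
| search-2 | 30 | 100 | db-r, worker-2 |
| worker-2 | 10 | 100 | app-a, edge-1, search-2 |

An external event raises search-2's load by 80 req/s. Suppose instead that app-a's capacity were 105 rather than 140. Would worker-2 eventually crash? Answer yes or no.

With app-a's capacity at 105:
Round 1 — search-2 at 110 > 100. search-2 crashes.
  search-2 sheds 110 req/s to db-r, worker-2: 55 each.
    db-r: 70+55 = 125 > 90
    worker-2: 10+55 = 65 ≤ 100
Round 2 — db-r crashes.
  db-r sheds 125 req/s to edge-1: 125 each.
    edge-1: 10+125 = 135 > 90
Round 3 — edge-1 crashes.
  edge-1 sheds 135 req/s to app-a, edge-2, worker-2: 45 each.
    app-a: 100+45 = 145 > 105
    edge-2: 50+45 = 95 ≤ 110
    worker-2: 65+45 = 110 > 100
Round 4 — app-a, worker-2 crash.
  app-a sheds 145 req/s: no online neighbours, lost.
  worker-2 sheds 110 req/s: no online neighbours, lost.
No further crashes.

yes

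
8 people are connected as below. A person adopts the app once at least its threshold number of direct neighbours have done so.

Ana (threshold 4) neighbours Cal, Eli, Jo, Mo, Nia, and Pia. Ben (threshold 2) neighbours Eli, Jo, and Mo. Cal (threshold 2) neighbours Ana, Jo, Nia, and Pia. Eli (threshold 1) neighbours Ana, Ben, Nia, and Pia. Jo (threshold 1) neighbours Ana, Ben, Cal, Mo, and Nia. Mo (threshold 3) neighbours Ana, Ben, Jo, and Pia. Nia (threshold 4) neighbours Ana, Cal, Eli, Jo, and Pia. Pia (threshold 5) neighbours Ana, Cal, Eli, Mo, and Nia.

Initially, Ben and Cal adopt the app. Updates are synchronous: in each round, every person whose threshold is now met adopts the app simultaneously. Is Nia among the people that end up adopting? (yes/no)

Round 1 — Ben, Cal adopt the app (initial).
Round 2 — checking thresholds:
  Ana: 1 of 6 neighbours < 4, not yet.
  Eli: 1 of 4 neighbours ≥ 1, adopts the app.
  Jo: 2 of 5 neighbours ≥ 1, adopts the app.
  Mo: 1 of 4 neighbours < 3, not yet.
  Nia: 1 of 5 neighbours < 4, not yet.
  Pia: 1 of 5 neighbours < 5, not yet.
Round 3 — no new adoptions; cascade stops.

no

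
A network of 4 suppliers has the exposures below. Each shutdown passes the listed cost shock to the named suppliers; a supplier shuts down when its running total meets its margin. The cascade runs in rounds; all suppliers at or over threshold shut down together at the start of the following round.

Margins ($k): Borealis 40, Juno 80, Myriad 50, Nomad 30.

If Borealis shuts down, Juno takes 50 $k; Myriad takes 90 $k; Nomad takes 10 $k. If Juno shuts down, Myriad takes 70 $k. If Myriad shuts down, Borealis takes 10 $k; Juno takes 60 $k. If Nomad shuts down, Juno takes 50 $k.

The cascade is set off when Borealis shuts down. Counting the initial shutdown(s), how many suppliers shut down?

Round 1 — Borealis shuts down (initial).
  Juno: +50 → 50 < 80
  Myriad: +90 → 90 ≥ 50
  Nomad: +10 → 10 < 30
Round 2 — Myriad shuts down.
  Juno: +60 → 110 ≥ 80
Round 3 — Juno shuts down.
No further shutdowns.

3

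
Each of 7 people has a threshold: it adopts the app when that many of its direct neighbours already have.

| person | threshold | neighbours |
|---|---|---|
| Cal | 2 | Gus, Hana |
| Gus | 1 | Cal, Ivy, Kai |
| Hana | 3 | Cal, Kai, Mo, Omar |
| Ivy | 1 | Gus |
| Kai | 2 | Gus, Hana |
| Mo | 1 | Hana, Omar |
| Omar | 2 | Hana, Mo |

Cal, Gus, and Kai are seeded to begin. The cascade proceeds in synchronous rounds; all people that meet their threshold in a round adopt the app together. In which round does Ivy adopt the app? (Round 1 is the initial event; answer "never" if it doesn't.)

2

Round 1 — Cal, Gus, Kai adopt the app (initial).
Round 2 — checking thresholds:
  Hana: 2 of 4 neighbours < 3, holds.
  Ivy: 1 of 1 neighbours ≥ 1, adopts the app.
Round 3 — no new adoptions; cascade stops.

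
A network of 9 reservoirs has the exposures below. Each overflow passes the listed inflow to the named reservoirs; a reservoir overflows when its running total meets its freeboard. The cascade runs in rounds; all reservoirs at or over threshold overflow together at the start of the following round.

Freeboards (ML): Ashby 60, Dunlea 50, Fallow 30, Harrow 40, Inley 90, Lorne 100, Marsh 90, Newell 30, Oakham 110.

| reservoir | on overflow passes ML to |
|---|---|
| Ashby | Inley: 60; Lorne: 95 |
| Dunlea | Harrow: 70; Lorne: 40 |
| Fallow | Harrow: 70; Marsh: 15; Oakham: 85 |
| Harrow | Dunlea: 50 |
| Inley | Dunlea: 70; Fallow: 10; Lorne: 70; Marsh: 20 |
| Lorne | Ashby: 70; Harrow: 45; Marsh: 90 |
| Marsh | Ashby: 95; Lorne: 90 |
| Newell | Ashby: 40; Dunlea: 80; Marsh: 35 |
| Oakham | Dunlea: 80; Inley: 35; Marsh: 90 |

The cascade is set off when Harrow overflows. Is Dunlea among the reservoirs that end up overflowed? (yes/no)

yes

Round 1 — Harrow overflows (initial).
  Dunlea: +50 → 50 ≥ 50
Round 2 — Dunlea overflows.
  Lorne: +40 → 40 < 100
No further overflows.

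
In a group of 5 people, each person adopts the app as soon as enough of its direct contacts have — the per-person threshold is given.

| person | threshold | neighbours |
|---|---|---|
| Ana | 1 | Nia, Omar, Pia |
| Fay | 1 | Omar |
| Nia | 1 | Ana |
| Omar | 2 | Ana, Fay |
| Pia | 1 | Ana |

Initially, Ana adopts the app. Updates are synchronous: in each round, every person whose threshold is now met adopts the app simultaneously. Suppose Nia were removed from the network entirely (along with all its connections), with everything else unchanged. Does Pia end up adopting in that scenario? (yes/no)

yes

With Nia removed:
Round 1 — Ana adopts the app (initial).
Round 2 — checking thresholds:
  Omar: 1 of 2 neighbours < 2, below threshold.
  Pia: 1 of 1 neighbours ≥ 1, adopts the app.
Round 3 — no new adoptions; cascade stops.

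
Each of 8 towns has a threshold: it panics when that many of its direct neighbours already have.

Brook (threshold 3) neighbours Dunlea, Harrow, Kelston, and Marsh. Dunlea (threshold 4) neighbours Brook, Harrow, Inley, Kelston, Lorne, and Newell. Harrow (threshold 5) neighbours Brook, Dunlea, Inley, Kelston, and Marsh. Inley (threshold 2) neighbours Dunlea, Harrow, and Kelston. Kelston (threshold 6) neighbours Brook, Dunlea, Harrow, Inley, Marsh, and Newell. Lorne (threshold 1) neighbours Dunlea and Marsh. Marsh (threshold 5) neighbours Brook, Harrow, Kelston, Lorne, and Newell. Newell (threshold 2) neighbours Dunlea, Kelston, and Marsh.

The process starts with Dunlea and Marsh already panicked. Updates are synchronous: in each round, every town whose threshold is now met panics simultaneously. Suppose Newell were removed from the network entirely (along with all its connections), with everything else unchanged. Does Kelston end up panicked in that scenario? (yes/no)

With Newell removed:
Round 1 — Dunlea, Marsh panic (initial).
Round 2 — checking thresholds:
  Brook: 2 of 4 neighbours < 3, below threshold.
  Harrow: 2 of 5 neighbours < 5, below threshold.
  Inley: 1 of 3 neighbours < 2, below threshold.
  Kelston: 2 of 5 neighbours < 6, below threshold.
  Lorne: 2 of 2 neighbours ≥ 1, panics.
Round 3 — no new panics; cascade stops.

no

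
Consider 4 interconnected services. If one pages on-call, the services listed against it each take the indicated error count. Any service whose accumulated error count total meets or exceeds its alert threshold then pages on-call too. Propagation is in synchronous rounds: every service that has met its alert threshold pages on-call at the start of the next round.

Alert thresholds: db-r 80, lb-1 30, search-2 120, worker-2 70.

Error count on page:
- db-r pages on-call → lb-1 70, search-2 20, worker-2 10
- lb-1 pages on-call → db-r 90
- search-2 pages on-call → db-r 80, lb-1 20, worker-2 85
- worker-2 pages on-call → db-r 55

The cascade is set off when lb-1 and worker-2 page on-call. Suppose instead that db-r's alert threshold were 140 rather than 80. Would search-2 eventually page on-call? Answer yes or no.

no

With db-r's alert threshold at 140:
Round 1 — lb-1, worker-2 page on-call (initial).
  db-r: +90+55 → 145 ≥ 140
Round 2 — db-r pages on-call.
  search-2: +20 → 20 < 120
No further pages.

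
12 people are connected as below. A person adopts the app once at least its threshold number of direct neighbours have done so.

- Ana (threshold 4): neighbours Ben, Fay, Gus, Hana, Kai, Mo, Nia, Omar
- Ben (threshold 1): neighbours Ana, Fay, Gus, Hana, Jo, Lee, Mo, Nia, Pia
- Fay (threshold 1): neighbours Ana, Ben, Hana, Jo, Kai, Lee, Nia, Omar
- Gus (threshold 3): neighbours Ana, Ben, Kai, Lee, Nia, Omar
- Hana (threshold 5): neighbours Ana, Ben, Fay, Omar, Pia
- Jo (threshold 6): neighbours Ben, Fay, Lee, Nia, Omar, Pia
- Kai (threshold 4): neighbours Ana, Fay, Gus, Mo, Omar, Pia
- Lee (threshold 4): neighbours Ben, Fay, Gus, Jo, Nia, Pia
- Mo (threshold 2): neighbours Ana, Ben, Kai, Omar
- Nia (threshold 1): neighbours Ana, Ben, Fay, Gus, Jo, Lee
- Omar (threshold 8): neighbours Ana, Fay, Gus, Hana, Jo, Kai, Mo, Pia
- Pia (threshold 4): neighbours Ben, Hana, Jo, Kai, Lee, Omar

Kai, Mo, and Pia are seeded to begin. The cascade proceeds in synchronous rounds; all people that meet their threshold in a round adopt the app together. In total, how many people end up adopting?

9

Round 1 — Kai, Mo, Pia adopt the app (initial).
Round 2 — checking thresholds:
  Ana: 2 of 8 neighbours < 4, below threshold.
  Ben: 2 of 9 neighbours ≥ 1, adopts the app.
  Fay: 1 of 8 neighbours ≥ 1, adopts the app.
  Gus: 1 of 6 neighbours < 3, below threshold.
  Hana: 1 of 5 neighbours < 5, below threshold.
  Jo: 1 of 6 neighbours < 6, below threshold.
  Lee: 1 of 6 neighbours < 4, below threshold.
  Omar: 3 of 8 neighbours < 8, below threshold.
Round 3 — checking thresholds:
  Ana: 4 of 8 neighbours ≥ 4, adopts the app.
  Gus: 2 of 6 neighbours < 3, below threshold.
  Hana: 3 of 5 neighbours < 5, below threshold.
  Jo: 3 of 6 neighbours < 6, below threshold.
  Lee: 3 of 6 neighbours < 4, below threshold.
  Nia: 2 of 6 neighbours ≥ 1, adopts the app.
  Omar: 4 of 8 neighbours < 8, below threshold.
Round 4 — checking thresholds:
  Gus: 4 of 6 neighbours ≥ 3, adopts the app.
  Hana: 4 of 5 neighbours < 5, below threshold.
  Jo: 4 of 6 neighbours < 6, below threshold.
  Lee: 4 of 6 neighbours ≥ 4, adopts the app.
  Omar: 5 of 8 neighbours < 8, below threshold.
Round 5 — no new adoptions; cascade stops.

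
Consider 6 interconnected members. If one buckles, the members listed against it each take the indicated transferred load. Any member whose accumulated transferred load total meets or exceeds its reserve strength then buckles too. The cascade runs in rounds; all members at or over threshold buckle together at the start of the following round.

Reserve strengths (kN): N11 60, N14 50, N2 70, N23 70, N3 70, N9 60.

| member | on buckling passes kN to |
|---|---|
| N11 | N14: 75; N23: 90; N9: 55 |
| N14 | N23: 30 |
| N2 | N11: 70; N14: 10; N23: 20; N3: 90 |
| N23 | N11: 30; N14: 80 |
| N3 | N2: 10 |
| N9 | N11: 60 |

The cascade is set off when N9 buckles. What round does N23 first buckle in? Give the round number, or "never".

3

Round 1 — N9 buckles (initial).
  N11: +60 → 60 ≥ 60
Round 2 — N11 buckles.
  N14: +75 → 75 ≥ 50
  N23: +90 → 90 ≥ 70
Round 3 — N14, N23 buckle.
No further bucklings.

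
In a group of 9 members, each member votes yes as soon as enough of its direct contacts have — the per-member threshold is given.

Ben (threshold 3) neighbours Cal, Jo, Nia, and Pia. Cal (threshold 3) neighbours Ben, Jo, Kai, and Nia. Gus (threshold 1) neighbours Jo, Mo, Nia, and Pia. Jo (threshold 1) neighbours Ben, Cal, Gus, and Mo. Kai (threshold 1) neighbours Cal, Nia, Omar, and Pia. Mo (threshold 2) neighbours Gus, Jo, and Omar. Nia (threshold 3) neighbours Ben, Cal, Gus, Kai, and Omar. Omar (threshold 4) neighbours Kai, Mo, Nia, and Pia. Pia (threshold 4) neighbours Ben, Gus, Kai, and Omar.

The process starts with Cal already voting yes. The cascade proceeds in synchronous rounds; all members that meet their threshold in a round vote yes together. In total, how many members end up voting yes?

Round 1 — Cal votes yes (initial).
Round 2 — checking thresholds:
  Ben: 1 of 4 neighbours < 3, below threshold.
  Jo: 1 of 4 neighbours ≥ 1, votes yes.
  Kai: 1 of 4 neighbours ≥ 1, votes yes.
  Nia: 1 of 5 neighbours < 3, below threshold.
Round 3 — checking thresholds:
  Ben: 2 of 4 neighbours < 3, below threshold.
  Gus: 1 of 4 neighbours ≥ 1, votes yes.
  Mo: 1 of 3 neighbours < 2, below threshold.
  Nia: 2 of 5 neighbours < 3, below threshold.
  Omar: 1 of 4 neighbours < 4, below threshold.
  Pia: 1 of 4 neighbours < 4, below threshold.
Round 4 — checking thresholds:
  Ben: 2 of 4 neighbours < 3, below threshold.
  Mo: 2 of 3 neighbours ≥ 2, votes yes.
  Nia: 3 of 5 neighbours ≥ 3, votes yes.
  Omar: 1 of 4 neighbours < 4, below threshold.
  Pia: 2 of 4 neighbours < 4, below threshold.
Round 5 — checking thresholds:
  Ben: 3 of 4 neighbours ≥ 3, votes yes.
  Omar: 3 of 4 neighbours < 4, below threshold.
  Pia: 2 of 4 neighbours < 4, below threshold.
Round 6 — no new yes votes; cascade stops.

7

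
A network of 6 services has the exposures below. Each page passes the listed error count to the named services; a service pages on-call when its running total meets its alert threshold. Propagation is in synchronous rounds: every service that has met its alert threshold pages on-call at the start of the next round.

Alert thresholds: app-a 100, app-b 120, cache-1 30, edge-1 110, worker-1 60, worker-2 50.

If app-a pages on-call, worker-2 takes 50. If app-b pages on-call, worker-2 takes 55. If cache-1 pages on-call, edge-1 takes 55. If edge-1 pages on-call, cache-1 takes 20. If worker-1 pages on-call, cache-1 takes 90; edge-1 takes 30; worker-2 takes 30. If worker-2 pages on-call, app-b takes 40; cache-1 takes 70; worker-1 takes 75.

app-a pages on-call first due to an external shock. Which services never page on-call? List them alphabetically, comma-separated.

Round 1 — app-a pages on-call (initial).
  worker-2: +50 → 50 ≥ 50
Round 2 — worker-2 pages on-call.
  app-b: +40 → 40 < 120
  cache-1: +70 → 70 ≥ 30
  worker-1: +75 → 75 ≥ 60
Round 3 — cache-1, worker-1 page on-call.
  edge-1: +55+30 → 85 < 110
No further pages.

app-b, edge-1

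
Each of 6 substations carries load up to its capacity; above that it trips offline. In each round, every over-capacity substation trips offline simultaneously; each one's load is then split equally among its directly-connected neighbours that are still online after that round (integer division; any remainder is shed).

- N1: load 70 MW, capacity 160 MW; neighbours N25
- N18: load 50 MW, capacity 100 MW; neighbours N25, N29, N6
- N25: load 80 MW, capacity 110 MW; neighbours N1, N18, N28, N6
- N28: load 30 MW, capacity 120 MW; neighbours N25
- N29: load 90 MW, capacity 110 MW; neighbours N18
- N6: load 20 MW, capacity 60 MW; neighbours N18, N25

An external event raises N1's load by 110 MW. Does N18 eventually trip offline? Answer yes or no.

yes

Round 1 — N1 at 180 > 160. N1 trips offline.
  N1 sheds 180 MW to N25: 180 each.
    N25: 80+180 = 260 > 110
Round 2 — N25 trips offline.
  N25 sheds 260 MW to N18, N28, N6: 86 each (2 lost).
    N18: 50+86 = 136 > 100
    N28: 30+86 = 116 ≤ 120
    N6: 20+86 = 106 > 60
Round 3 — N18, N6 trip offline.
  N18 sheds 136 MW to N29: 136 each.
    N29: 90+136 = 226 > 110
  N6 sheds 106 MW: no online neighbours, lost.
Round 4 — N29 trips offline.
  N29 sheds 226 MW: no online neighbours, lost.
No further trips.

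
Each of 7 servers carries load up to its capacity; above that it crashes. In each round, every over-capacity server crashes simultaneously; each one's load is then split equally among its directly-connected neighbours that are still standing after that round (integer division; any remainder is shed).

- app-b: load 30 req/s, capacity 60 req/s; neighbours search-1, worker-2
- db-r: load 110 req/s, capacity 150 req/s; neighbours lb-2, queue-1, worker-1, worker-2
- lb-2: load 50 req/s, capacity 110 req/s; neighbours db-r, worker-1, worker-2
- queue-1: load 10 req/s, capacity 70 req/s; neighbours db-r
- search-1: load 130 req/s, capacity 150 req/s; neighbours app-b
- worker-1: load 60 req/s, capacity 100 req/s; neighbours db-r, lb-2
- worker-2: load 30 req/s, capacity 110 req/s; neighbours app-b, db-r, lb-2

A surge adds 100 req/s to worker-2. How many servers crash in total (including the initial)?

Round 1 — worker-2 at 130 > 110. worker-2 crashes.
  worker-2 sheds 130 req/s to app-b, db-r, lb-2: 43 each (1 lost).
    app-b: 30+43 = 73 > 60
    db-r: 110+43 = 153 > 150
    lb-2: 50+43 = 93 ≤ 110
Round 2 — app-b, db-r crash.
  app-b sheds 73 req/s to search-1: 73 each.
    search-1: 130+73 = 203 > 150
  db-r sheds 153 req/s to lb-2, queue-1, worker-1: 51 each.
    lb-2: 93+51 = 144 > 110
    queue-1: 10+51 = 61 ≤ 70
    worker-1: 60+51 = 111 > 100
Round 3 — lb-2, search-1, worker-1 crash.
  lb-2 sheds 144 req/s: no online neighbours, lost.
  search-1 sheds 203 req/s: no online neighbours, lost.
  worker-1 sheds 111 req/s: no online neighbours, lost.
No further crashes.

6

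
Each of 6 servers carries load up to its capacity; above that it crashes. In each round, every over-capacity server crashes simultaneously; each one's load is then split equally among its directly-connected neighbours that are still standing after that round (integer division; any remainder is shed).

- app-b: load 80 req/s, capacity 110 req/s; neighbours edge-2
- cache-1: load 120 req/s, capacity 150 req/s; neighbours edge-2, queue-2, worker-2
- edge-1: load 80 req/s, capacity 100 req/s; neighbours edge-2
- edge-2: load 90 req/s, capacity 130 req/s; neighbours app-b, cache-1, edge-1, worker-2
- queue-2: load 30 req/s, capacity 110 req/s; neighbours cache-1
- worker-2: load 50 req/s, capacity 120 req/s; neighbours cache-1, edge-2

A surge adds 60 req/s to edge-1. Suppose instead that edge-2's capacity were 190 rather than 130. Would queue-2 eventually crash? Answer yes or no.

With edge-2's capacity at 190:
Round 1 — edge-1 at 140 > 100. edge-1 crashes.
  edge-1 sheds 140 req/s to edge-2: 140 each.
    edge-2: 90+140 = 230 > 190
Round 2 — edge-2 crashes.
  edge-2 sheds 230 req/s to app-b, cache-1, worker-2: 76 each (2 lost).
    app-b: 80+76 = 156 > 110
    cache-1: 120+76 = 196 > 150
    worker-2: 50+76 = 126 > 120
Round 3 — app-b, cache-1, worker-2 crash.
  app-b sheds 156 req/s: no online neighbours, lost.
  cache-1 sheds 196 req/s to queue-2: 196 each.
    queue-2: 30+196 = 226 > 110
  worker-2 sheds 126 req/s: no online neighbours, lost.
Round 4 — queue-2 crashes.
  queue-2 sheds 226 req/s: no online neighbours, lost.
No further crashes.

yes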